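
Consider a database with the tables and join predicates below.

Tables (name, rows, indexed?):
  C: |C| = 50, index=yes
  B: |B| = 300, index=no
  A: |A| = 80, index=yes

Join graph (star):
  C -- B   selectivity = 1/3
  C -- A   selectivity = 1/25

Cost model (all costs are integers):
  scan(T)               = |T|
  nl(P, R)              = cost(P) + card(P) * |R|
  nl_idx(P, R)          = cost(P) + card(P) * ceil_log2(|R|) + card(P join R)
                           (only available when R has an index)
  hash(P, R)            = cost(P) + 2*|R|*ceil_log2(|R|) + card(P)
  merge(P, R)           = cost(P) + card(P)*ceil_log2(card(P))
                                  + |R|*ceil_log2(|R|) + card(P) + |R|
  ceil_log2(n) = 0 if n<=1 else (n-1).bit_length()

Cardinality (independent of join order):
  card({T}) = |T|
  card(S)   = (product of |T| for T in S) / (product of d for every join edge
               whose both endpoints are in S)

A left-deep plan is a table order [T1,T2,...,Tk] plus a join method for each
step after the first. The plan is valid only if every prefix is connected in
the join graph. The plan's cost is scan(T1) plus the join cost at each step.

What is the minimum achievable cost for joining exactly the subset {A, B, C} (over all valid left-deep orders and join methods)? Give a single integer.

Selinger DP over subsets of {A,B,C}:
  {C}: scan cost=50, card=50
  {B}: scan cost=300, card=300
  {A}: scan cost=80, card=80
  {BC}: card=5000; try (C,hash)→1200, (B,merge)→3400, (C,merge)→3650, (B,hash)→5500, (C,nl_idx)→7100, (B,nl)→15050 …(+1); best=1200 via (C,hash)
  {AC}: card=160; try (A,nl_idx)→560, (C,nl_idx)→720, (C,hash)→760, (A,merge)→1040, (C,merge)→1070, (A,hash)→1220 …(+2); best=560 via (A,nl_idx)
  {ABC}: card=16000; try (B,merge)→5000, (B,hash)→6120, (A,hash)→7320, (B,nl)→48560, (A,nl_idx)→52200, (A,merge)→71840 …(+1); best=5000 via (B,merge)

5000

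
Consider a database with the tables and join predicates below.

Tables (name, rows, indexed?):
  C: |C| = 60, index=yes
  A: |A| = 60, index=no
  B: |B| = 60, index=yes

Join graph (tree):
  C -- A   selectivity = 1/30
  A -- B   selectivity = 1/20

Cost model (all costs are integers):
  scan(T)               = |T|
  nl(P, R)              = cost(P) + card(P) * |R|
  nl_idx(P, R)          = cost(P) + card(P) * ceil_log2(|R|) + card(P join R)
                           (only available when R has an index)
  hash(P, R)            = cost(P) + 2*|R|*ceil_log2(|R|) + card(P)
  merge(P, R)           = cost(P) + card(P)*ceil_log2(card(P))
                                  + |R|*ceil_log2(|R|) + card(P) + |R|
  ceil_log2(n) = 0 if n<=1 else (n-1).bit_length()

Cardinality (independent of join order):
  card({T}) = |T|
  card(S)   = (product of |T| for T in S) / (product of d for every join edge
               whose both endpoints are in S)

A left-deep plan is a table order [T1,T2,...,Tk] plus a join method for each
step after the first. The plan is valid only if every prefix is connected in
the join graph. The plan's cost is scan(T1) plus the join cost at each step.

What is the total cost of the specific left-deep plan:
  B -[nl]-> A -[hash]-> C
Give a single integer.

step 1: scan B: cost=60, card=60
step 2: join A via nl
    card(P join A) = 60*60/(20) = 180
    cost = 60 + 60*60 = 3660
step 3: join C via hash
    card(P join C) = 180*60/(30) = 360
    cost = 3660 + 2*60*6 + 180 = 4560

4560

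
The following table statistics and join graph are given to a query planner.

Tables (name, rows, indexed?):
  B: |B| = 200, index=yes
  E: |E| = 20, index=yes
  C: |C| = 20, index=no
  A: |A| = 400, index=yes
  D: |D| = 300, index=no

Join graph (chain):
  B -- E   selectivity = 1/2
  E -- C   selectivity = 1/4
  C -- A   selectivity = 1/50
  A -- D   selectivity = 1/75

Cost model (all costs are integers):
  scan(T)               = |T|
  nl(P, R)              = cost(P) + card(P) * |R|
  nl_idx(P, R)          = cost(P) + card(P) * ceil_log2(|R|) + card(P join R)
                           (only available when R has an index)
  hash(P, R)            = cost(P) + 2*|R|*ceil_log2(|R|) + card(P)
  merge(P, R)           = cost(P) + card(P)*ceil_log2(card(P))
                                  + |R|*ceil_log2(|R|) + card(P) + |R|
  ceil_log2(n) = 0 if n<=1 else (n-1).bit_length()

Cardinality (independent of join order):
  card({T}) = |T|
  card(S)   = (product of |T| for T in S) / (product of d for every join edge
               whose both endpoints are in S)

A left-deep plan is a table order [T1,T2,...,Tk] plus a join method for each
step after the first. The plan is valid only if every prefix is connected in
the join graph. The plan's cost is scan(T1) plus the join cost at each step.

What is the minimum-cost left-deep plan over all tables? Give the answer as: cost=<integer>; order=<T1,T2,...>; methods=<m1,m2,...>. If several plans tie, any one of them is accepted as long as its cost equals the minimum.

cost=12040; order=C,A,D,E,B; methods=nl_idx,merge,hash,hash

Selinger DP (subsets sized 1..n):
  {B}: scan cost=200, card=200
  {E}: scan cost=20, card=20
  {C}: scan cost=20, card=20
  {A}: scan cost=400, card=400
  {D}: scan cost=300, card=300
  {BE}: card=2000; try (E,hash)→600, (B,merge)→1940, (E,merge)→2120, (B,nl_idx)→2180, (E,nl_idx)→3200, (B,hash)→3240 …(+2); best=600 via (E,hash)
  {CE}: card=100; try (E,nl_idx)→220, (E,hash)→240, (C,hash)→240, (E,merge)→260, (C,merge)→260, (E,nl)→420 …(+1); best=220 via (E,nl_idx)
  {AC}: card=160; try (A,nl_idx)→360, (C,hash)→1000, (A,merge)→4140, (C,merge)→4520, (A,hash)→7240, (A,nl)→8020 …(+1); best=360 via (A,nl_idx)
  {AD}: card=1600; try (A,nl_idx)→4600, (D,hash)→6200, (A,merge)→7300, (D,merge)→7400, (A,hash)→7800, (A,nl)→120300 …(+1); best=4600 via (A,nl_idx)
  {BCE}: card=10000; try (C,hash)→2800, (B,merge)→2820, (B,hash)→3520, (B,nl_idx)→11020, (B,nl)→20220, (C,merge)→24720 …(+1); best=2800 via (C,hash)
  {ACE}: card=800; try (E,hash)→720, (E,merge)→1920, (A,nl_idx)→1920, (E,nl_idx)→1960, (E,nl)→3560, (A,merge)→5020 …(+2); best=720 via (E,hash)
  {ACD}: card=640; try (D,merge)→4800, (D,hash)→5920, (C,hash)→6400, (C,merge)→23920, (C,nl)→36600, (D,nl)→48360; best=4800 via (D,merge)
  {ABCE}: card=80000; try (B,hash)→4720, (B,merge)→11320, (A,hash)→20000, (B,nl_idx)→87120, (A,merge)→156800, (B,nl)→160720 …(+2); best=4720 via (B,hash)
  {ACDE}: card=3200; try (E,hash)→5640, (D,hash)→6920, (E,nl_idx)→11200, (E,merge)→11960, (D,merge)→12520, (E,nl)→17600 …(+1); best=5640 via (E,hash)
  {ABCDE}: card=320000; try (B,hash)→12040, (B,merge)→49040, (D,hash)→90120, (B,nl_idx)→351240, (B,nl)→645640, (D,merge)→1447720 …(+1); best=12040 via (B,hash)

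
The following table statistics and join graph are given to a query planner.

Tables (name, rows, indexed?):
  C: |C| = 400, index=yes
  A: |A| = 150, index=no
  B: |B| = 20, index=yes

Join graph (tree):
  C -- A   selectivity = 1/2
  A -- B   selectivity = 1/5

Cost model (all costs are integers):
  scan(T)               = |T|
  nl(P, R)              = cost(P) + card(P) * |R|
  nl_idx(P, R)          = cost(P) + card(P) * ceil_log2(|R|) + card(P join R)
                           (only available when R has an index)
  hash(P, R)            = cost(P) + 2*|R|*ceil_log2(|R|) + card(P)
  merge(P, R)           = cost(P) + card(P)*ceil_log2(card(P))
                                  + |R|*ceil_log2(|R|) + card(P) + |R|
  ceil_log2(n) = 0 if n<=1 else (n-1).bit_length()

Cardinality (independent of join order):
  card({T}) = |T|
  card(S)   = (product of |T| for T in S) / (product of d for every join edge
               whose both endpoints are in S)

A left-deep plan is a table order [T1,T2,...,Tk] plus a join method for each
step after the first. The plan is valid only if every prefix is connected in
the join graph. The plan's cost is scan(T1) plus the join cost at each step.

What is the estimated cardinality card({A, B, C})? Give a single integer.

Tables in S: A(150), B(20), C(400)
Edges inside S: C-A(d=2), A-B(d=5)
numerator = 150 * 20 * 400 = 1200000
denominator = 2 * 5 = 10
card(S) = 1200000 / 10 = 120000

120000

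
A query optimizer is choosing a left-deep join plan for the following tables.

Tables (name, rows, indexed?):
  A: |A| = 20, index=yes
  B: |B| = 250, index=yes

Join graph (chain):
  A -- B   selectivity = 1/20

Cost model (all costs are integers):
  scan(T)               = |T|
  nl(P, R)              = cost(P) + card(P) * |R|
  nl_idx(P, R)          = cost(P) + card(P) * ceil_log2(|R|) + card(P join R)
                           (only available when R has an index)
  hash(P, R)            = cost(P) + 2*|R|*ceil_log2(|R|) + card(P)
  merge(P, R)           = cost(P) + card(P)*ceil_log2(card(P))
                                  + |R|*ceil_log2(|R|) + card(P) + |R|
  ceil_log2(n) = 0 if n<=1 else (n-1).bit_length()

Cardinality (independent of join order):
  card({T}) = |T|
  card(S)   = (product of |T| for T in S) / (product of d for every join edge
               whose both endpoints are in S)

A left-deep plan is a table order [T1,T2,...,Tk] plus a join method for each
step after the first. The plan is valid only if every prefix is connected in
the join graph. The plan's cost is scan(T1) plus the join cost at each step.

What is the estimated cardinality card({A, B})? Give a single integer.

250

Tables in S: A(20), B(250)
Edges inside S: A-B(d=20)
numerator = 20 * 250 = 5000
denominator = 20 = 20
card(S) = 5000 / 20 = 250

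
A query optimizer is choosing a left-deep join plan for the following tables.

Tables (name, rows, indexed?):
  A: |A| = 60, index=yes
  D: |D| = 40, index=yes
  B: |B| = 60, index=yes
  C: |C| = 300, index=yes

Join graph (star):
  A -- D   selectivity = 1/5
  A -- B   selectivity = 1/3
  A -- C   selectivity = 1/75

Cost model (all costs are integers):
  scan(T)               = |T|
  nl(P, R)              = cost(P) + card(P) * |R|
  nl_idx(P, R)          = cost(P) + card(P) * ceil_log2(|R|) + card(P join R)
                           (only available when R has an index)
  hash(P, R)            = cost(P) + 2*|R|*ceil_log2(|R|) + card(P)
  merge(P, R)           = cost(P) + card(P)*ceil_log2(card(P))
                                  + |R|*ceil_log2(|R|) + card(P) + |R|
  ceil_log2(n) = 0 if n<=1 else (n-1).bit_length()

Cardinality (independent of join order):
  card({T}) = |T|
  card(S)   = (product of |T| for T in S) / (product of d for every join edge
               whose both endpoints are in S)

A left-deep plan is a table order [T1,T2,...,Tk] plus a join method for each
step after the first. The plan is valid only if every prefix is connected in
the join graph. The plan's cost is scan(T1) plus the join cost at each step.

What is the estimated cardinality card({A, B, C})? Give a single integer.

Tables in S: A(60), B(60), C(300)
Edges inside S: A-B(d=3), A-C(d=75)
numerator = 60 * 60 * 300 = 1080000
denominator = 3 * 75 = 225
card(S) = 1080000 / 225 = 4800

4800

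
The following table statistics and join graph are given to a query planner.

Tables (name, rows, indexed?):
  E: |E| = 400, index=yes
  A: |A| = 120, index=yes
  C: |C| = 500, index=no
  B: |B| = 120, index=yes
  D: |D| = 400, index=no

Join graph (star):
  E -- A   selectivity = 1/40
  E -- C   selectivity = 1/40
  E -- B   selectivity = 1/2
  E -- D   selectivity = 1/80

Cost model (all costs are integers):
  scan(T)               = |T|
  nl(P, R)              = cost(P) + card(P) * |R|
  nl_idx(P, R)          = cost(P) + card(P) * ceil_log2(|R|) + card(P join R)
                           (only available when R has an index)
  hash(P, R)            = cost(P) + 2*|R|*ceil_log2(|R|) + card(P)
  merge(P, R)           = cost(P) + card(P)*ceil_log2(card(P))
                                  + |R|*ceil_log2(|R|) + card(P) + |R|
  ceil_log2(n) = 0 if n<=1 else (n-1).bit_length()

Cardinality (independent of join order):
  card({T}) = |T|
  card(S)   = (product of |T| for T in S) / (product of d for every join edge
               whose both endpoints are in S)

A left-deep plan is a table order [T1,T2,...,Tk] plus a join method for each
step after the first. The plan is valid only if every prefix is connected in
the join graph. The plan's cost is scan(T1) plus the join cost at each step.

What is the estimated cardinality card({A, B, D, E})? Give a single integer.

360000

Tables in S: A(120), B(120), D(400), E(400)
Edges inside S: E-A(d=40), E-B(d=2), E-D(d=80)
numerator = 120 * 120 * 400 * 400 = 2304000000
denominator = 40 * 2 * 80 = 6400
card(S) = 2304000000 / 6400 = 360000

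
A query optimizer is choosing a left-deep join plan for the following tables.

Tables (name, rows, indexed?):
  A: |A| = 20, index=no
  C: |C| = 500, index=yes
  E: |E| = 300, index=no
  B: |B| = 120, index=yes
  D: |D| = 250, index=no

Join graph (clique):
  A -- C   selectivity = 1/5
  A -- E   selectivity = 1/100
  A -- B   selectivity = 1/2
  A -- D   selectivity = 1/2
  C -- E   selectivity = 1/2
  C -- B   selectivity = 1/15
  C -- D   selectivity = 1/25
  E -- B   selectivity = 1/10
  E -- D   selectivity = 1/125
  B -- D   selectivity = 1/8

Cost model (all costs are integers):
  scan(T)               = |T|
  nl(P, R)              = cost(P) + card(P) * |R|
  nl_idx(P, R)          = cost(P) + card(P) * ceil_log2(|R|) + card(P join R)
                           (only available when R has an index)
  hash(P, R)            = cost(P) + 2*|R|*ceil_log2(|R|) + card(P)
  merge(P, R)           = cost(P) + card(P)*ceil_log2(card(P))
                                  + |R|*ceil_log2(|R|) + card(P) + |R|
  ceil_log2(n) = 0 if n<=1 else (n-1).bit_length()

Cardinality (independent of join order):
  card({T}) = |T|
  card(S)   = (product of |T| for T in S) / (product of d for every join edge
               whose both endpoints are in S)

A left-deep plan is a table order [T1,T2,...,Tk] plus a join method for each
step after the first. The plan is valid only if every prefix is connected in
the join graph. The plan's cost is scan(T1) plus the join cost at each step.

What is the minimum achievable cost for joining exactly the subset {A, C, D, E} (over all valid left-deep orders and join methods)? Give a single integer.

Selinger DP over subsets of {A,C,D,E}:
  {A}: scan cost=20, card=20
  {C}: scan cost=500, card=500
  {E}: scan cost=300, card=300
  {D}: scan cost=250, card=250
  {AC}: card=2000; try (A,hash)→1200, (C,nl_idx)→2200, (C,merge)→5140, (A,merge)→5620, (C,hash)→9040, (C,nl)→10020 …(+1); best=1200 via (A,hash)
  {AE}: card=60; try (A,hash)→800, (E,merge)→3140, (A,merge)→3420, (E,hash)→5440, (E,nl)→6020, (A,nl)→6300; best=800 via (A,hash)
  {AD}: card=2500; try (A,hash)→700, (D,merge)→2390, (A,merge)→2620, (D,hash)→4040, (D,nl)→5020, (A,nl)→5250; best=700 via (A,hash)
  {CE}: card=75000; try (E,hash)→6400, (C,merge)→8300, (E,merge)→8500, (C,hash)→9600, (C,nl_idx)→78000, (C,nl)→150300 …(+1); best=6400 via (E,hash)
  {CD}: card=5000; try (D,hash)→5000, (C,merge)→7500, (C,nl_idx)→7500, (D,merge)→7750, (C,hash)→9500, (C,nl)→125250 …(+1); best=5000 via (D,hash)
  {DE}: card=600; try (D,hash)→4600, (E,merge)→5500, (D,merge)→5550, (E,hash)→5900, (E,nl)→75250, (D,nl)→75300; best=4600 via (D,hash)
  {ACE}: card=3000; try (C,nl_idx)→4340, (C,merge)→6220, (E,hash)→8600, (C,hash)→9860, (E,merge)→28200, (C,nl)→30800 …(+4); best=4340 via (C,nl_idx)
  {ACD}: card=10000; try (D,hash)→7200, (A,hash)→10200, (C,hash)→12200, (D,merge)→27450, (C,nl_idx)→33200, (C,merge)→38200 …(+4); best=7200 via (D,hash)
  {ADE}: card=60; try (D,merge)→3470, (D,hash)→4860, (A,hash)→5400, (E,hash)→8600, (A,merge)→11320, (D,nl)→15800 …(+3); best=3470 via (D,merge)
  {CDE}: card=6000; try (C,hash)→14200, (E,hash)→15400, (C,nl_idx)→16000, (C,merge)→16200, (E,merge)→78000, (D,hash)→85400 …(+4); best=14200 via (C,hash)
  {ACDE}: card=120; try (C,nl_idx)→4130, (C,merge)→8890, (D,hash)→11340, (C,hash)→12530, (A,hash)→20400, (E,hash)→22600 …(+7); best=4130 via (C,nl_idx)

4130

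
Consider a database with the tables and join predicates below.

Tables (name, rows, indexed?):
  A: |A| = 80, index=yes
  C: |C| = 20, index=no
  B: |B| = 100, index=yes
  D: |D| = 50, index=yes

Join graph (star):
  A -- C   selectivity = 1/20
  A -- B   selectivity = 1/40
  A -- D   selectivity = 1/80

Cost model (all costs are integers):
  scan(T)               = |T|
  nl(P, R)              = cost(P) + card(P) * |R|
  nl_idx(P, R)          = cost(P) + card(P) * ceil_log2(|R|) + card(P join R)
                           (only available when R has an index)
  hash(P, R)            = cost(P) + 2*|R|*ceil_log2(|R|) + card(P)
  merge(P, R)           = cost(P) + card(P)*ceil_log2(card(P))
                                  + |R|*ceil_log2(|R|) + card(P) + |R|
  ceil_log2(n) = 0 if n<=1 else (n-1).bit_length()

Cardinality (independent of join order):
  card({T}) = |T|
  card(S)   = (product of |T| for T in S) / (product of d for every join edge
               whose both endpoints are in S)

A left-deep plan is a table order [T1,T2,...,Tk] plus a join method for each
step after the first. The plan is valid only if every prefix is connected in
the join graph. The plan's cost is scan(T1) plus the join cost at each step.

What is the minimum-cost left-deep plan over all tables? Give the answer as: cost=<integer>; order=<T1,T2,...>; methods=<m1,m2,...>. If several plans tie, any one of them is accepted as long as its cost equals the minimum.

cost=1175; order=D,A,C,B; methods=nl_idx,hash,nl_idx

Selinger DP (subsets sized 1..n):
  {A}: scan cost=80, card=80
  {C}: scan cost=20, card=20
  {B}: scan cost=100, card=100
  {D}: scan cost=50, card=50
  {AC}: card=80; try (A,nl_idx)→240, (C,hash)→360, (A,merge)→780, (C,merge)→840, (A,hash)→1160, (A,nl)→1620 …(+1); best=240 via (A,nl_idx)
  {AB}: card=200; try (B,nl_idx)→840, (A,nl_idx)→1000, (A,hash)→1320, (B,merge)→1520, (A,merge)→1540, (B,hash)→1560 …(+2); best=840 via (B,nl_idx)
  {AD}: card=50; try (A,nl_idx)→450, (D,nl_idx)→610, (D,hash)→760, (A,merge)→1040, (D,merge)→1070, (A,hash)→1220 …(+2); best=450 via (A,nl_idx)
  {ABC}: card=200; try (B,nl_idx)→1000, (C,hash)→1240, (B,merge)→1680, (B,hash)→1720, (C,merge)→2760, (C,nl)→4840 …(+1); best=1000 via (B,nl_idx)
  {ACD}: card=50; try (C,hash)→700, (D,nl_idx)→770, (D,hash)→920, (C,merge)→920, (D,merge)→1230, (C,nl)→1450 …(+1); best=700 via (C,hash)
  {ABD}: card=125; try (B,nl_idx)→925, (B,merge)→1600, (D,hash)→1640, (B,hash)→1900, (D,nl_idx)→2165, (D,merge)→2990 …(+2); best=925 via (B,nl_idx)
  {ABCD}: card=125; try (B,nl_idx)→1175, (C,hash)→1250, (D,hash)→1800, (B,merge)→1850, (C,merge)→2045, (B,hash)→2150 …(+5); best=1175 via (B,nl_idx)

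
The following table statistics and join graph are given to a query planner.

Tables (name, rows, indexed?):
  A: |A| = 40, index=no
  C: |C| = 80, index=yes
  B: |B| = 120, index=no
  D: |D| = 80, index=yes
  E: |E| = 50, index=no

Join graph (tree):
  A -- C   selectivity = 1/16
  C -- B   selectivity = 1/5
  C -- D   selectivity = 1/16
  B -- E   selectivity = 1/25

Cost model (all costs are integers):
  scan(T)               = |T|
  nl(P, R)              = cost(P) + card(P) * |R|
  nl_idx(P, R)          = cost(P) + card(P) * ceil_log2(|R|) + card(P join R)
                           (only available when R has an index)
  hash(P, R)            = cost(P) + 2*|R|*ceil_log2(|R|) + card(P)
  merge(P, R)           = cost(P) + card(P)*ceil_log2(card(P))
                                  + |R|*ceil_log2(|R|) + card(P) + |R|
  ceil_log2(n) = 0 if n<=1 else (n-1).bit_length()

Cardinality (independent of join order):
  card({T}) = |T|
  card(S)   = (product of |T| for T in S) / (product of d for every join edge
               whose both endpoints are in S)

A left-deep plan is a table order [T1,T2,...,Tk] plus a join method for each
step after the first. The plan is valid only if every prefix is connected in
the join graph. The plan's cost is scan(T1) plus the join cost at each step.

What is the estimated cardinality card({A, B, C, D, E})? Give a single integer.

48000

Tables in S: A(40), B(120), C(80), D(80), E(50)
Edges inside S: A-C(d=16), C-B(d=5), C-D(d=16), B-E(d=25)
numerator = 40 * 120 * 80 * 80 * 50 = 1536000000
denominator = 16 * 5 * 16 * 25 = 32000
card(S) = 1536000000 / 32000 = 48000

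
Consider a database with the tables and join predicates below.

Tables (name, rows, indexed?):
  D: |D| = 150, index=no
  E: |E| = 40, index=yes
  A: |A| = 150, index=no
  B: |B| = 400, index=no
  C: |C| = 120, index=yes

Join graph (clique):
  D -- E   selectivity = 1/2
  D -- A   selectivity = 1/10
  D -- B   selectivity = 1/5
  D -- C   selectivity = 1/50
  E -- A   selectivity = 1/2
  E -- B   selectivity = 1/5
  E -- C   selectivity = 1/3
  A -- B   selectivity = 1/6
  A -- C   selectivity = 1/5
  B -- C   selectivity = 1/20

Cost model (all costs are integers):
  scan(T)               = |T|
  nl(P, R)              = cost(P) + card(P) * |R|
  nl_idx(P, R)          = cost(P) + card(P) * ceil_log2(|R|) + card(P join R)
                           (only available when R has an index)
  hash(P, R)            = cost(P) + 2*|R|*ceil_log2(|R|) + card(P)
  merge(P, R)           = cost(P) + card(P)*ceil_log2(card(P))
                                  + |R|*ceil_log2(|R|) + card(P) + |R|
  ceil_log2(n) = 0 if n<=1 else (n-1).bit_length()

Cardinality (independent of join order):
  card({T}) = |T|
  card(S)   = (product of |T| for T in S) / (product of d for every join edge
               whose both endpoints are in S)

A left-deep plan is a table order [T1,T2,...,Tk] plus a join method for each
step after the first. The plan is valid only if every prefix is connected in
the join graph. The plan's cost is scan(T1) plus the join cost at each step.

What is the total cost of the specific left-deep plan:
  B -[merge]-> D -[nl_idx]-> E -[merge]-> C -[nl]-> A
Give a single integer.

1230710

step 1: scan B: cost=400, card=400
step 2: join D via merge
    card(P join D) = 400*150/(5) = 12000
    cost = 400 + 400*9 + 150*8 + 400 + 150 = 5750
step 3: join E via nl_idx
    card(P join E) = 12000*40/(2*5) = 48000
    cost = 5750 + 12000*6 + 48000 = 125750
step 4: join C via merge
    card(P join C) = 48000*120/(50*3*20) = 1920
    cost = 125750 + 48000*16 + 120*7 + 48000 + 120 = 942710
step 5: join A via nl
    card(P join A) = 1920*150/(10*2*6*5) = 480
    cost = 942710 + 1920*150 = 1230710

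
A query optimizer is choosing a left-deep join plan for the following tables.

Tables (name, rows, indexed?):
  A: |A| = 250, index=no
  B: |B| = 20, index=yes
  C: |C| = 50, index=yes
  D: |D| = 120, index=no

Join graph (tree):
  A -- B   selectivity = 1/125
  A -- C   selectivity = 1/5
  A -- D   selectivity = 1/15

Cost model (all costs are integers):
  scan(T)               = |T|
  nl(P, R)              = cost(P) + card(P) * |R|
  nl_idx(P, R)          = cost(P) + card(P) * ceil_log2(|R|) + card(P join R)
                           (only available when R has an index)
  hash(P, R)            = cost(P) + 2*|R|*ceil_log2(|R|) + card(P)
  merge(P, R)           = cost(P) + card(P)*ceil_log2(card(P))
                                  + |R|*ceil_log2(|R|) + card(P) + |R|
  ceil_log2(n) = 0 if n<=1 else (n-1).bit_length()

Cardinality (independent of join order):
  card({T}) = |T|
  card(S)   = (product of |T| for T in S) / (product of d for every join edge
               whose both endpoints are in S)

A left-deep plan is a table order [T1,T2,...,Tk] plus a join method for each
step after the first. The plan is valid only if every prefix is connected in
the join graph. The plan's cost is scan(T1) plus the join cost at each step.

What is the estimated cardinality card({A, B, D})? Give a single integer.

320

Tables in S: A(250), B(20), D(120)
Edges inside S: A-B(d=125), A-D(d=15)
numerator = 250 * 20 * 120 = 600000
denominator = 125 * 15 = 1875
card(S) = 600000 / 1875 = 320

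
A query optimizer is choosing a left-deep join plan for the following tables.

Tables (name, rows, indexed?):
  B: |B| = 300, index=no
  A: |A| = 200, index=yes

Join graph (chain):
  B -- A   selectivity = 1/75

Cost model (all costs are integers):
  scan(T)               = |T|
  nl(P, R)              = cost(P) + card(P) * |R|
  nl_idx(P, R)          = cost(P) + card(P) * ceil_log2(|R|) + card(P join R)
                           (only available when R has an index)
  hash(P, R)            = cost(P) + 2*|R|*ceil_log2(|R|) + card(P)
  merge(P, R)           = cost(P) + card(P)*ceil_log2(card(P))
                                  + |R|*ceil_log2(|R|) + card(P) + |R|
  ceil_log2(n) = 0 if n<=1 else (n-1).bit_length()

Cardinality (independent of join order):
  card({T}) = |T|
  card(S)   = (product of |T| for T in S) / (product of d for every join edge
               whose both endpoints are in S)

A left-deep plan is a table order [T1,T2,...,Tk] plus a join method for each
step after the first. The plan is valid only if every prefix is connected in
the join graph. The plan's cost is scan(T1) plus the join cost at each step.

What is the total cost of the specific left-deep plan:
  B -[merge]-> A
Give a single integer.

step 1: scan B: cost=300, card=300
step 2: join A via merge
    card(P join A) = 300*200/(75) = 800
    cost = 300 + 300*9 + 200*8 + 300 + 200 = 5100

5100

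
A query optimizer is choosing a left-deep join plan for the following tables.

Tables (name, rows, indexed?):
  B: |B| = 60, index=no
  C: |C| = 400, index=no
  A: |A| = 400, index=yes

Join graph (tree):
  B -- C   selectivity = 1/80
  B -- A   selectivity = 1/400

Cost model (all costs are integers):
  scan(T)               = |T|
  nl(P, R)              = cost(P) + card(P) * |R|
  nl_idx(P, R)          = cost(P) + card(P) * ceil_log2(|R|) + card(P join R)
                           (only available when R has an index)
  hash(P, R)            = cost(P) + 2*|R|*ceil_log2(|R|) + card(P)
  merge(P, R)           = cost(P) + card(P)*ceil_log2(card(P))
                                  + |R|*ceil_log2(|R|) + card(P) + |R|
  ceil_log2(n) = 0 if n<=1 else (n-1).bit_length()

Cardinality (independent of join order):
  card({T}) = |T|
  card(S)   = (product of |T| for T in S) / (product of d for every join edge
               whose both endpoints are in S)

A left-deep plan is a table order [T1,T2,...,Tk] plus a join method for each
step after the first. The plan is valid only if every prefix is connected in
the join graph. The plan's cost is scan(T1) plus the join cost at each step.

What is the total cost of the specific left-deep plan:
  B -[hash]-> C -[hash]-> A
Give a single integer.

step 1: scan B: cost=60, card=60
step 2: join C via hash
    card(P join C) = 60*400/(80) = 300
    cost = 60 + 2*400*9 + 60 = 7320
step 3: join A via hash
    card(P join A) = 300*400/(400) = 300
    cost = 7320 + 2*400*9 + 300 = 14820

14820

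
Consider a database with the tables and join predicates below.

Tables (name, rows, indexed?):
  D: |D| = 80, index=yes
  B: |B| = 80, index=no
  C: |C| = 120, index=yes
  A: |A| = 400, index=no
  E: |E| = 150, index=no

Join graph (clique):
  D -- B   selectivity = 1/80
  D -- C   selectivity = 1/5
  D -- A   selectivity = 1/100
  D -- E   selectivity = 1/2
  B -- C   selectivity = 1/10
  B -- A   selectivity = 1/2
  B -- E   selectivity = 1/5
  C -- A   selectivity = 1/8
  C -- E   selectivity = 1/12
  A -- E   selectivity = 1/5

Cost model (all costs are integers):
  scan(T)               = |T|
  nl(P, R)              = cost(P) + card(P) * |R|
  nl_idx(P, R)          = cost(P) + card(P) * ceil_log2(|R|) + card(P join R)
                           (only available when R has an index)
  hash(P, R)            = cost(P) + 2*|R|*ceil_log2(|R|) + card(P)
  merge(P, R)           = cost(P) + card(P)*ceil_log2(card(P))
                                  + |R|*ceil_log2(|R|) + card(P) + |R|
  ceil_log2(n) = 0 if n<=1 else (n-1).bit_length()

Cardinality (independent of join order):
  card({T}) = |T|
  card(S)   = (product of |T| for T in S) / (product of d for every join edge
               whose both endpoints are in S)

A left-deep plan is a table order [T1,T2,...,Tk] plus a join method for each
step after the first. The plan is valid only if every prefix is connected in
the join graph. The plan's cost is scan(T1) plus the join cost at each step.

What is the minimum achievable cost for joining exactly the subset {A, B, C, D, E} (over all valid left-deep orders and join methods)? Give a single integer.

6214

Selinger DP over subsets of {A,B,C,D,E}:
  {D}: scan cost=80, card=80
  {B}: scan cost=80, card=80
  {C}: scan cost=120, card=120
  {A}: scan cost=400, card=400
  {E}: scan cost=150, card=150
  {BD}: card=80; try (D,nl_idx)→720, (D,hash)→1280, (B,hash)→1280, (D,merge)→1360, (B,merge)→1360, (D,nl)→6480 …(+1); best=720 via (D,nl_idx)
  {CD}: card=1920; try (D,hash)→1360, (C,merge)→1680, (D,merge)→1720, (C,hash)→1840, (C,nl_idx)→2560, (D,nl_idx)→2880 …(+2); best=1360 via (D,hash)
  {AD}: card=320; try (D,hash)→1920, (D,nl_idx)→3520, (A,merge)→4720, (D,merge)→5040, (A,hash)→7360, (A,nl)→32080 …(+1); best=1920 via (D,hash)
  {DE}: card=6000; try (D,hash)→1420, (E,merge)→2070, (D,merge)→2140, (E,hash)→2560, (D,nl_idx)→7200, (E,nl)→12080 …(+1); best=1420 via (D,hash)
  {BC}: card=960; try (B,hash)→1360, (C,nl_idx)→1600, (C,merge)→1680, (B,merge)→1720, (C,hash)→1840, (C,nl)→9680 …(+1); best=1360 via (B,hash)
  {AB}: card=16000; try (B,hash)→1920, (A,merge)→4720, (B,merge)→5040, (A,hash)→7360, (A,nl)→32080, (B,nl)→32400; best=1920 via (B,hash)
  {BE}: card=2400; try (B,hash)→1420, (E,merge)→2070, (B,merge)→2140, (E,hash)→2560, (E,nl)→12080, (B,nl)→12150; best=1420 via (B,hash)
  {AC}: card=6000; try (C,hash)→2480, (A,merge)→5080, (C,merge)→5360, (A,hash)→7440, (C,nl_idx)→9200, (A,nl)→48120 …(+1); best=2480 via (C,hash)
  {CE}: card=1500; try (C,hash)→1980, (E,merge)→2430, (C,merge)→2460, (E,hash)→2640, (C,nl_idx)→2700, (E,nl)→18120 …(+1); best=1980 via (C,hash)
  {AE}: card=12000; try (E,hash)→3200, (A,merge)→5500, (E,merge)→5750, (A,hash)→7500, (A,nl)→60150, (E,nl)→60400; best=3200 via (E,hash)
  {BCD}: card=192; try (C,nl_idx)→1472, (C,merge)→2320, (C,hash)→2480, (D,hash)→3440, (B,hash)→4400, (D,nl_idx)→8272 …(+5); best=1472 via (C,nl_idx)
  {ABD}: card=160; try (B,hash)→3360, (A,merge)→5360, (B,merge)→5760, (A,hash)→8000, (D,hash)→19040, (B,nl)→27520 …(+4); best=3360 via (B,hash)
  {BDE}: card=1200; try (E,merge)→2710, (E,hash)→3200, (D,hash)→4940, (B,hash)→8540, (E,nl)→12720, (D,nl_idx)→19420 …(+4); best=2710 via (E,merge)
  {ACD}: card=960; try (C,hash)→3920, (C,nl_idx)→5120, (C,merge)→6080, (D,hash)→9600, (A,hash)→10480, (A,merge)→28400 …(+5); best=3920 via (C,hash)
  {CDE}: card=12000; try (D,hash)→4600, (E,hash)→5680, (C,hash)→9100, (D,merge)→20620, (D,nl_idx)→24480, (E,merge)→25750 …(+5); best=4600 via (D,hash)
  {ADE}: card=4800; try (E,hash)→4640, (E,merge)→6470, (A,hash)→14620, (D,hash)→16320, (E,nl)→49920, (A,merge)→89420 …(+4); best=4640 via (E,hash)
  {ABC}: card=24000; try (A,hash)→9520, (B,hash)→9600, (A,merge)→15920, (C,hash)→19600, (B,merge)→87120, (C,nl_idx)→137920 …(+4); best=9520 via (A,hash)
  {BCE}: card=2400; try (B,hash)→4600, (E,hash)→4720, (C,hash)→5500, (E,merge)→13270, (C,nl_idx)→20620, (B,merge)→20620 …(+4); best=4600 via (B,hash)
  {ABE}: card=96000; try (A,hash)→11020, (B,hash)→16320, (E,hash)→20320, (A,merge)→36620, (B,merge)→183840, (E,merge)→243270 …(+3); best=11020 via (A,hash)
  {ACE}: card=15000; try (A,hash)→10680, (E,hash)→10880, (C,hash)→16880, (A,merge)→23980, (E,merge)→87830, (C,nl_idx)→102200 …(+4); best=10680 via (A,hash)
  {ABCD}: card=48; try (C,nl_idx)→4528, (C,hash)→5200, (C,merge)→5760, (B,hash)→6000, (A,merge)→7200, (A,hash)→8864 …(+8); best=4528 via (C,nl_idx)
  {BCDE}: card=240; try (E,hash)→4064, (E,merge)→4550, (C,hash)→5590, (D,hash)→8120, (C,nl_idx)→11350, (B,hash)→17720 …(+8); best=4064 via (E,hash)
  {ABDE}: card=480; try (E,hash)→5920, (E,merge)→6150, (B,hash)→10560, (A,hash)→11110, (A,merge)→21110, (E,nl)→27360 …(+7); best=5920 via (E,hash)
  {ACDE}: card=1200; try (E,hash)→7280, (C,hash)→11120, (E,merge)→15830, (A,hash)→23800, (D,hash)→26800, (C,nl_idx)→39440 …(+8); best=7280 via (E,hash)
  {ABCE}: card=12000; try (A,hash)→14200, (B,hash)→26800, (E,hash)→35920, (A,merge)→39800, (C,hash)→108700, (B,merge)→236320 …(+7); best=14200 via (A,hash)
  {ABCDE}: card=12; try (E,merge)→6214, (E,hash)→6976, (C,hash)→8080, (C,nl_idx)→9292, (B,hash)→9600, (A,merge)→10224 …(+11); best=6214 via (E,merge)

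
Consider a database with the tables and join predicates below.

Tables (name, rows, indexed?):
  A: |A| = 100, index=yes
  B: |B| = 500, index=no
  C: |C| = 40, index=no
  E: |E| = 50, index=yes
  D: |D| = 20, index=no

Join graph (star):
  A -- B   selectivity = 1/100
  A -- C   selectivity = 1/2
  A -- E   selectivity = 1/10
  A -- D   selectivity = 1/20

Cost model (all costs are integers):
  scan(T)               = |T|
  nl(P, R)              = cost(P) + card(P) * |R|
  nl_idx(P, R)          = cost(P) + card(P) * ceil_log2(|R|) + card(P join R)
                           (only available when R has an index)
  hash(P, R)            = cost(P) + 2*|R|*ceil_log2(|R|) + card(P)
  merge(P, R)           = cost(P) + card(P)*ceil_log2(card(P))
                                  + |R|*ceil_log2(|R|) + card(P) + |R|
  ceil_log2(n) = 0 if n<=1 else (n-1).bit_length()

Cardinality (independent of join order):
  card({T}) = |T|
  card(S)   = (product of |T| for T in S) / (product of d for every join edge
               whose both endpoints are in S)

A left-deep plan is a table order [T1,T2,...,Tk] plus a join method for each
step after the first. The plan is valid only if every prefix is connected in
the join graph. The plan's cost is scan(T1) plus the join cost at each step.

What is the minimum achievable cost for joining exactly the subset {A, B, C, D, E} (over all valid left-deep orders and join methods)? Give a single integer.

Selinger DP over subsets of {A,B,C,D,E}:
  {A}: scan cost=100, card=100
  {B}: scan cost=500, card=500
  {C}: scan cost=40, card=40
  {E}: scan cost=50, card=50
  {D}: scan cost=20, card=20
  {AB}: card=500; try (A,hash)→2400, (A,nl_idx)→4500, (B,merge)→5900, (A,merge)→6300, (B,hash)→9200, (B,nl)→50100 …(+1); best=2400 via (A,hash)
  {AC}: card=2000; try (C,hash)→680, (A,merge)→1120, (C,merge)→1180, (A,hash)→1480, (A,nl_idx)→2320, (A,nl)→4040 …(+1); best=680 via (C,hash)
  {AE}: card=500; try (E,hash)→800, (A,nl_idx)→900, (E,nl_idx)→1200, (A,merge)→1200, (E,merge)→1250, (A,hash)→1500 …(+2); best=800 via (E,hash)
  {AD}: card=100; try (A,nl_idx)→260, (D,hash)→400, (A,merge)→940, (D,merge)→1020, (A,hash)→1440, (A,nl)→2020 …(+1); best=260 via (A,nl_idx)
  {ABC}: card=10000; try (C,hash)→3380, (C,merge)→7680, (B,hash)→11680, (C,nl)→22400, (B,merge)→29680, (B,nl)→1000680; best=3380 via (C,hash)
  {ABE}: card=2500; try (E,hash)→3500, (E,merge)→7750, (E,nl_idx)→7900, (B,hash)→10300, (B,merge)→10800, (E,nl)→27400 …(+1); best=3500 via (E,hash)
  {ABD}: card=500; try (D,hash)→3100, (B,merge)→6060, (D,merge)→7520, (B,hash)→9360, (D,nl)→12400, (B,nl)→50260; best=3100 via (D,hash)
  {ACE}: card=10000; try (C,hash)→1780, (E,hash)→3280, (C,merge)→6080, (C,nl)→20800, (E,nl_idx)→22680, (E,merge)→25030 …(+1); best=1780 via (C,hash)
  {ACD}: card=2000; try (C,hash)→840, (C,merge)→1340, (D,hash)→2880, (C,nl)→4260, (D,merge)→24800, (D,nl)→40680; best=840 via (C,hash)
  {ADE}: card=500; try (E,hash)→960, (E,nl_idx)→1360, (E,merge)→1410, (D,hash)→1500, (E,nl)→5260, (D,merge)→5920 …(+1); best=960 via (E,hash)
  {ABCE}: card=50000; try (C,hash)→6480, (E,hash)→13980, (B,hash)→20780, (C,merge)→36280, (C,nl)→103500, (E,nl_idx)→113380 …(+4); best=6480 via (C,hash)
  {ABCD}: card=10000; try (C,hash)→4080, (C,merge)→8380, (B,hash)→11840, (D,hash)→13580, (C,nl)→23100, (B,merge)→29840 …(+3); best=4080 via (C,hash)
  {ABDE}: card=2500; try (E,hash)→4200, (D,hash)→6200, (E,merge)→8450, (E,nl_idx)→8600, (B,hash)→10460, (B,merge)→10960 …(+4); best=4200 via (E,hash)
  {ACDE}: card=10000; try (C,hash)→1940, (E,hash)→3440, (C,merge)→6240, (D,hash)→11980, (C,nl)→20960, (E,nl_idx)→22840 …(+4); best=1940 via (C,hash)
  {ABCDE}: card=50000; try (C,hash)→7180, (E,hash)→14680, (B,hash)→20940, (C,merge)→36980, (D,hash)→56680, (C,nl)→104200 …(+7); best=7180 via (C,hash)

7180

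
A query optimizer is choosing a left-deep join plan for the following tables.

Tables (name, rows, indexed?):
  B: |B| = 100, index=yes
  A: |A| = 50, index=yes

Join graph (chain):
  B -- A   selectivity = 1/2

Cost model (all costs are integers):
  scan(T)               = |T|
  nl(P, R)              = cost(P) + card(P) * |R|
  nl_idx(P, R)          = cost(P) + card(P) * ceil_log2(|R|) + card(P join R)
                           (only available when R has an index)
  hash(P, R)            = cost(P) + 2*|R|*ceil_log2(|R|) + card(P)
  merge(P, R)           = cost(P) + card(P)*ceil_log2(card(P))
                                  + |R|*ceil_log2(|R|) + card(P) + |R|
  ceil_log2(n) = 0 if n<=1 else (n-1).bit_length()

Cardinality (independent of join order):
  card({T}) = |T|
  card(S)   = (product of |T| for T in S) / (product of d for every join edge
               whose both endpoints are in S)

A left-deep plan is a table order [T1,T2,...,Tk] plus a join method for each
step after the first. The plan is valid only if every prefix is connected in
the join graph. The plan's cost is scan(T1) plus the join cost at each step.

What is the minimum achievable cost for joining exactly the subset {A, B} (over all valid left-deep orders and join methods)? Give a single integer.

800

Selinger DP over subsets of {A,B}:
  {B}: scan cost=100, card=100
  {A}: scan cost=50, card=50
  {AB}: card=2500; try (A,hash)→800, (B,merge)→1200, (A,merge)→1250, (B,hash)→1500, (B,nl_idx)→2900, (A,nl_idx)→3200 …(+2); best=800 via (A,hash)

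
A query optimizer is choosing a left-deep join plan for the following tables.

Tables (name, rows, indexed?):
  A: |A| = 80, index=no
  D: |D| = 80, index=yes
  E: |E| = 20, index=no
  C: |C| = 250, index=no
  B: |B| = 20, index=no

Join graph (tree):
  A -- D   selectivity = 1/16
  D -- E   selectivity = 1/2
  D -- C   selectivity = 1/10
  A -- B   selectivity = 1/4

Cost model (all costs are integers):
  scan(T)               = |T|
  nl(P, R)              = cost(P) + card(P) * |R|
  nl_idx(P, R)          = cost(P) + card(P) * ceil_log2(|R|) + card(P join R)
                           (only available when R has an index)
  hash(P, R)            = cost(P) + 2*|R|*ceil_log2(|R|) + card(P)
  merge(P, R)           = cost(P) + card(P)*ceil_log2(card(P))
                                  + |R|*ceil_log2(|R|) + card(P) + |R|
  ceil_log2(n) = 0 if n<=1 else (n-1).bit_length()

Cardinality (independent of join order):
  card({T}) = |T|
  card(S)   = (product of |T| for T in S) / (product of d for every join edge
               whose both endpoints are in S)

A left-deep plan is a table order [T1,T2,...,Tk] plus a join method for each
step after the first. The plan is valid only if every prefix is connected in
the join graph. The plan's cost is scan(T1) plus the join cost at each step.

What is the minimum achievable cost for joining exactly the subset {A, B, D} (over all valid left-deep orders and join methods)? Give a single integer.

1640

Selinger DP over subsets of {A,B,D}:
  {A}: scan cost=80, card=80
  {D}: scan cost=80, card=80
  {B}: scan cost=20, card=20
  {AD}: card=400; try (D,nl_idx)→1040, (D,hash)→1280, (A,hash)→1280, (D,merge)→1360, (A,merge)→1360, (D,nl)→6480 …(+1); best=1040 via (D,nl_idx)
  {AB}: card=400; try (B,hash)→360, (A,merge)→780, (B,merge)→840, (A,hash)→1160, (A,nl)→1620, (B,nl)→1680; best=360 via (B,hash)
  {ABD}: card=2000; try (B,hash)→1640, (D,hash)→1880, (D,merge)→5000, (D,nl_idx)→5160, (B,merge)→5160, (B,nl)→9040 …(+1); best=1640 via (B,hash)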